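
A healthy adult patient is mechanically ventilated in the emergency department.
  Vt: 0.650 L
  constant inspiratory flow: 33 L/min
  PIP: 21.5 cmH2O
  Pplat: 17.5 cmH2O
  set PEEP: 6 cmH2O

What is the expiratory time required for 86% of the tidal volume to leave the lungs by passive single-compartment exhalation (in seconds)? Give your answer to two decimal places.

Flow: 33 L/min ÷ 60 = 0.55 L/s.
R = (PIP − Pplat)/V̇ = (21.5 − 17.5) / 0.55 = 4.0/0.55 = 7.273 cmH2O·s/L.
C = Vt/(Pplat − PEEP) = 650.0 / (17.5 − 6) = 650.0/11.5 = 56.522 mL/cmH2O.
τ = R × C = 7.273 × 0.05652 L/cmH2O = 0.4111 s.
t = −τ·ln(1 − 0.86) = −0.4111·ln(0.14) = 0.8083 s.

0.81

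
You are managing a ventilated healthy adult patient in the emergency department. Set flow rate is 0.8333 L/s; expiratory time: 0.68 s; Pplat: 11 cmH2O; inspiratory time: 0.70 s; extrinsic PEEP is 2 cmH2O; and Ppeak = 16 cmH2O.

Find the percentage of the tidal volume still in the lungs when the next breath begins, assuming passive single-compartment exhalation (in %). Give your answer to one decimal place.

17.4

Vt = flow × Ti = 0.8333 L/s × 0.70 s × 1000 mL/L = 583.31 mL.
R = (PIP − Pplat)/V̇ = (16 − 11) / 0.8333 = 5.0/0.8333 = 6.0 cmH2O·s/L.
C = Vt/(Pplat − PEEP) = 583.31 / (11 − 2) = 583.31/9.0 = 64.812 mL/cmH2O.
τ = R × C = 6.0 × 0.06481 L/cmH2O = 0.3889 s.
Fraction remaining at end-expiration = e^(−Te/τ) = e^(−0.68/0.3889) = 0.174 → 17.4%.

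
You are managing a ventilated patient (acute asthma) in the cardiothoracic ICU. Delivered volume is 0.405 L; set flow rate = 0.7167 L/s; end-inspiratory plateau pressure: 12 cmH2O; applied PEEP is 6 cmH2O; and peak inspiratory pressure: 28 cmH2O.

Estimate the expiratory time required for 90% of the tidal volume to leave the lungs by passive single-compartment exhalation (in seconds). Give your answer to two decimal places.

R = (PIP − Pplat)/V̇ = (28 − 12) / 0.7167 = 16.0/0.7167 = 22.325 cmH2O·s/L.
C = Vt/(Pplat − PEEP) = 405.0 / (12 − 6) = 405.0/6.0 = 67.5 mL/cmH2O.
τ = R × C = 22.325 × 0.0675 L/cmH2O = 1.507 s.
t = −τ·ln(1 − 0.90) = −1.507·ln(0.1) = 3.47 s.

3.47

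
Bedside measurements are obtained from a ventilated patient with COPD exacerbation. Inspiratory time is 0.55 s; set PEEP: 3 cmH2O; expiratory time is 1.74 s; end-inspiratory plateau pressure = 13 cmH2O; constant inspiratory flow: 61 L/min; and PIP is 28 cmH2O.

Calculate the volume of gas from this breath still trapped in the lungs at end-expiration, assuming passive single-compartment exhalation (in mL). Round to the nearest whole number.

68

Flow: 61 L/min ÷ 60 = 1.0167 L/s.
Vt = flow × Ti = 1.0167 L/s × 0.55 s × 1000 mL/L = 559.19 mL.
R = (PIP − Pplat)/V̇ = (28 − 13) / 1.0167 = 15.0/1.0167 = 14.754 cmH2O·s/L.
C = Vt/(Pplat − PEEP) = 559.19 / (13 − 3) = 559.19/10.0 = 55.919 mL/cmH2O.
τ = R × C = 14.754 × 0.05592 L/cmH2O = 0.825 s.
Fraction remaining = e^(−Te/τ) = e^(−1.74/0.825) = 0.1213.
Trapped volume = 559.19 × 0.1213 = 67.83 mL.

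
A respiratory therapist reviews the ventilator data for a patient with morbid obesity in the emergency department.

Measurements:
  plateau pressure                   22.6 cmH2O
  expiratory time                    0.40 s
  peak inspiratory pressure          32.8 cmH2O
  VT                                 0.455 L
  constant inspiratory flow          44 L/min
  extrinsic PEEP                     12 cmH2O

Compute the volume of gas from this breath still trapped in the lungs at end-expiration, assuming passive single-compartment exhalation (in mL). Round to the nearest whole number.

Flow: 44 L/min ÷ 60 = 0.7333 L/s.
R = (PIP − Pplat)/V̇ = (32.8 − 22.6) / 0.7333 = 10.2/0.7333 = 13.91 cmH2O·s/L.
C = Vt/(Pplat − PEEP) = 455.0 / (22.6 − 12) = 455.0/10.6 = 42.925 mL/cmH2O.
τ = R × C = 13.91 × 0.04293 L/cmH2O = 0.5972 s.
Fraction remaining = e^(−Te/τ) = e^(−0.40/0.5972) = 0.5118.
Trapped volume = 455.0 × 0.5118 = 232.87 mL.

233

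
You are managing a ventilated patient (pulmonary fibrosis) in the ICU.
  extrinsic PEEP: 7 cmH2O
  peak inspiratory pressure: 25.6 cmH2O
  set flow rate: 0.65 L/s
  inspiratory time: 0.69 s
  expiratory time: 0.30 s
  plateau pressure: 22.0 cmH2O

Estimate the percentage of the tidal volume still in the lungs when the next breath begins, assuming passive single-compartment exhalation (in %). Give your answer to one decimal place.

Vt = flow × Ti = 0.65 L/s × 0.69 s × 1000 mL/L = 448.5 mL.
R = (PIP − Pplat)/V̇ = (25.6 − 22.0) / 0.65 = 3.6/0.65 = 5.538 cmH2O·s/L.
C = Vt/(Pplat − PEEP) = 448.5 / (22.0 − 7) = 448.5/15.0 = 29.9 mL/cmH2O.
τ = R × C = 5.538 × 0.0299 L/cmH2O = 0.1656 s.
Fraction remaining at end-expiration = e^(−Te/τ) = e^(−0.30/0.1656) = 0.1634 → 16.34%.

16.3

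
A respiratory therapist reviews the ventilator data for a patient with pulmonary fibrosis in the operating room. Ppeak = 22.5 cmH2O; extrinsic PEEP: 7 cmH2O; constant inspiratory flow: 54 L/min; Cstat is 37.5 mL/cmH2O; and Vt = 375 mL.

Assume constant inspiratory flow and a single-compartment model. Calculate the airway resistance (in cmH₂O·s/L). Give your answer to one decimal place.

6.1

Flow: 54 L/min ÷ 60 = 0.9 L/s.
Equation of motion (constant flow): PIP = Vt/C + R·V̇ + PEEP.
R·V̇ = PIP − Vt/C − PEEP = 22.5 − 375/37.5 − 7 = 22.5 − 10.0 − 7 = 5.5 cmH2O.
R = 5.5 / 0.9 = 6.111 cmH2O·s/L.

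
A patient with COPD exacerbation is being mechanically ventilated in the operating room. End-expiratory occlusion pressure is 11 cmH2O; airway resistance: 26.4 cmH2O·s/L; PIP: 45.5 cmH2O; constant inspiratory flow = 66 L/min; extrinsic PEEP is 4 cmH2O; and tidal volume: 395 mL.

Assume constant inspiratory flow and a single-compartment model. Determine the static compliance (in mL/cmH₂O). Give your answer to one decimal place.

Flow: 66 L/min ÷ 60 = 1.1 L/s.
Total PEEP = 11 cmH2O (set 4 + intrinsic 7); this is the baseline alveolar pressure.
Equation of motion (constant flow): PIP = Vt/C + R·V̇ + PEEP.
Vt/C = PIP − R·V̇ − PEEP = 45.5 − 26.4×1.1 − 11 = 45.5 − 29.04 − 11 = 5.46 cmH2O.
C = Vt / 5.46 = 395 / 5.46 = 72.344 mL/cmH2O.

72.3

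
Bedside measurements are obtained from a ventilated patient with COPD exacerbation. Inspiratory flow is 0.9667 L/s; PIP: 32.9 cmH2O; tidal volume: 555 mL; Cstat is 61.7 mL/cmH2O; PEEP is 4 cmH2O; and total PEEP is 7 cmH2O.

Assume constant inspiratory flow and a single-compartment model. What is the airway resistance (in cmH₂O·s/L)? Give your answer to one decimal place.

Total PEEP = 7 cmH2O (set 4 + intrinsic 3); this is the baseline alveolar pressure.
Equation of motion (constant flow): PIP = Vt/C + R·V̇ + PEEP.
R·V̇ = PIP − Vt/C − PEEP = 32.9 − 555/61.7 − 7 = 32.9 − 8.995 − 7 = 16.905 cmH2O.
R = 16.905 / 0.9667 = 17.487 cmH2O·s/L.

17.5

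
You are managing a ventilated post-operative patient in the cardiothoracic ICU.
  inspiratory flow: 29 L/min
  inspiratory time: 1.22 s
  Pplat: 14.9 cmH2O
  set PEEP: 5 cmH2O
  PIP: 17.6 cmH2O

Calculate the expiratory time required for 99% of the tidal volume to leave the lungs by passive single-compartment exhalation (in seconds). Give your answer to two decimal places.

1.53

Flow: 29 L/min ÷ 60 = 0.4833 L/s.
Vt = flow × Ti = 0.4833 L/s × 1.22 s × 1000 mL/L = 589.63 mL.
R = (PIP − Pplat)/V̇ = (17.6 − 14.9) / 0.4833 = 2.7/0.4833 = 5.587 cmH2O·s/L.
C = Vt/(Pplat − PEEP) = 589.63 / (14.9 − 5) = 589.63/9.9 = 59.559 mL/cmH2O.
τ = R × C = 5.587 × 0.05956 L/cmH2O = 0.3328 s.
t = −τ·ln(1 − 0.99) = −0.3328·ln(0.01) = 1.533 s.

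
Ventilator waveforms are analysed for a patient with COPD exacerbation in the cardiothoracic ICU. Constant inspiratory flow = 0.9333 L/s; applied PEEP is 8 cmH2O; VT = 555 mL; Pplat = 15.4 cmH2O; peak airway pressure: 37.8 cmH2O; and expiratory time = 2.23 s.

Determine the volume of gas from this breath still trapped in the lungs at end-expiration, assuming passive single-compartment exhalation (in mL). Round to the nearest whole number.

R = (PIP − Pplat)/V̇ = (37.8 − 15.4) / 0.9333 = 22.4/0.9333 = 24.001 cmH2O·s/L.
C = Vt/(Pplat − PEEP) = 555.0 / (15.4 − 8) = 555.0/7.4 = 75.0 mL/cmH2O.
τ = R × C = 24.001 × 0.075 L/cmH2O = 1.8 s.
Fraction remaining = e^(−Te/τ) = e^(−2.23/1.8) = 0.2897.
Trapped volume = 555.0 × 0.2897 = 160.78 mL.

161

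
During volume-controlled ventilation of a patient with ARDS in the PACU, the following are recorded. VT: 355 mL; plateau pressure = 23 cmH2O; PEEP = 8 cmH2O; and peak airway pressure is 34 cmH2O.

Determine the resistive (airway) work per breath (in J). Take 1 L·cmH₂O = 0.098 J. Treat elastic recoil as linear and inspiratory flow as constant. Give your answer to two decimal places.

With constant inspiratory flow the resistive pressure is constant at PIP − Pplat = 34 − 23 = 11.0 cmH2O, so resistive work = 11.0 × 0.355 = 3.905 L·cmH2O.
× 0.098 J/(L·cmH2O) → 0.3827 J.

0.38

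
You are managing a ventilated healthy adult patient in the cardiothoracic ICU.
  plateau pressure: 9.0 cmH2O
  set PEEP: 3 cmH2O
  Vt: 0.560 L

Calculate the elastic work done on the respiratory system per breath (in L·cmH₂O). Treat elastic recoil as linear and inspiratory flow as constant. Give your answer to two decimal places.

Elastic work ≈ ½ × (Pplat − PEEP) × Vt = 0.5 × (9.0 − 3) × 0.560 L = 0.5 × 6.0 × 0.560 = 1.68 L·cmH2O.

1.68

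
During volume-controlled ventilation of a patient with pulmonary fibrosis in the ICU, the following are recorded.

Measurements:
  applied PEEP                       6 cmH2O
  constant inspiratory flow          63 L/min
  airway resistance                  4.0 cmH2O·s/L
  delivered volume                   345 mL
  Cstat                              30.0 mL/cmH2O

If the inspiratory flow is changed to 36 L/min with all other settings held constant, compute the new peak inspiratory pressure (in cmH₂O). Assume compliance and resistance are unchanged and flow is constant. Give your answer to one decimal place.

Flow: 63 L/min ÷ 60 = 1.05 L/s.
New flow: 36 L/min ÷ 60 = 0.6 L/s.
PIP = Vt/C + R·V̇ + PEEP (constant-flow equation of motion).
Only the resistive term changes: ΔPIP = R × ΔV̇ = 4.0 × (0.6 − 1.05) = 4.0 × -0.45 = -1.8 cmH2O.
Original PIP = 345/30.0 + 4.0×1.05 + 6 = 21.7 cmH2O; new PIP = 21.7 + (-1.8) = 19.9 cmH2O.

19.9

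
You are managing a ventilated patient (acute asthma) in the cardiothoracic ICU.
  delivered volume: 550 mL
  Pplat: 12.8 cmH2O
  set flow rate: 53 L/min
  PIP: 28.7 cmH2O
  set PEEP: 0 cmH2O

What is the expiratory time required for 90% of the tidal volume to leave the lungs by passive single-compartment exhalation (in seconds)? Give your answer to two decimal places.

1.78

Flow: 53 L/min ÷ 60 = 0.8833 L/s.
R = (PIP − Pplat)/V̇ = (28.7 − 12.8) / 0.8833 = 15.9/0.8833 = 18.001 cmH2O·s/L.
C = Vt/(Pplat − PEEP) = 550.0 / (12.8 − 0) = 550.0/12.8 = 42.969 mL/cmH2O.
τ = R × C = 18.001 × 0.04297 L/cmH2O = 0.7735 s.
t = −τ·ln(1 − 0.90) = −0.7735·ln(0.1) = 1.781 s.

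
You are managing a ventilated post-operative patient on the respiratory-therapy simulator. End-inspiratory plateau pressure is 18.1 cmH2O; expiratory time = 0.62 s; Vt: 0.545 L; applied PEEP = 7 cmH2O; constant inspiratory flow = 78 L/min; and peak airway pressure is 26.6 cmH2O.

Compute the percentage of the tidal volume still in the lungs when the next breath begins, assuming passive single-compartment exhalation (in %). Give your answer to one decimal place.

Flow: 78 L/min ÷ 60 = 1.3 L/s.
R = (PIP − Pplat)/V̇ = (26.6 − 18.1) / 1.3 = 8.5/1.3 = 6.538 cmH2O·s/L.
C = Vt/(Pplat − PEEP) = 545.0 / (18.1 − 7) = 545.0/11.1 = 49.099 mL/cmH2O.
τ = R × C = 6.538 × 0.0491 L/cmH2O = 0.321 s.
Fraction remaining at end-expiration = e^(−Te/τ) = e^(−0.62/0.321) = 0.1449 → 14.49%.

14.5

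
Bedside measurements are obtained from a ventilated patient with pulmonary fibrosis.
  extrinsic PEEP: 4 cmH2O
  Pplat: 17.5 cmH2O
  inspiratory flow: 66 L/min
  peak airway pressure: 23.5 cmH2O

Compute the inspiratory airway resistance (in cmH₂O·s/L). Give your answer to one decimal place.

5.5

Flow: 66 L/min ÷ 60 = 1.1 L/s.
Raw = (PIP − Pplat) / flow = (23.5 − 17.5) / 1.1 = 6.0 / 1.1 = 5.455 cmH2O·s/L.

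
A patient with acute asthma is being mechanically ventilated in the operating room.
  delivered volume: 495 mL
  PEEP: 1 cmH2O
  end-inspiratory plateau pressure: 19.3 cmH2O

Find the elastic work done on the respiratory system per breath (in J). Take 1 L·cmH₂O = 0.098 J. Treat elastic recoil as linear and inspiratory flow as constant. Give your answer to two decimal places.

Elastic work ≈ ½ × (Pplat − PEEP) × Vt = 0.5 × (19.3 − 1) × 0.495 L = 0.5 × 18.3 × 0.495 = 4.529 L·cmH2O.
× 0.098 J/(L·cmH2O) → 0.4438 J.

0.44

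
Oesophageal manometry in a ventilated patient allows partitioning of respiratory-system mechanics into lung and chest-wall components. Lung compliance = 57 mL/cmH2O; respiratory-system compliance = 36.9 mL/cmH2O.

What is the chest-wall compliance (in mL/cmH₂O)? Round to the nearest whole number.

1/Ccw = 1/Crs − 1/CL.
1/Ccw = 1/36.9 − 1/57 = 0.009556.
Ccw = 104.65 mL/cmH2O.

105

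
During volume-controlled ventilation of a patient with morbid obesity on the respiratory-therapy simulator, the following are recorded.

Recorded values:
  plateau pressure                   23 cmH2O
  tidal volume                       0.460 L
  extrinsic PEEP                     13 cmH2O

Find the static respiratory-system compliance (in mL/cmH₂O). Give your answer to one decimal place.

46.0

Cstat = Vt / (Pplat − PEEP) = 460 / (23 − 13) = 460 / 10.0 = 46.0 mL/cmH2O.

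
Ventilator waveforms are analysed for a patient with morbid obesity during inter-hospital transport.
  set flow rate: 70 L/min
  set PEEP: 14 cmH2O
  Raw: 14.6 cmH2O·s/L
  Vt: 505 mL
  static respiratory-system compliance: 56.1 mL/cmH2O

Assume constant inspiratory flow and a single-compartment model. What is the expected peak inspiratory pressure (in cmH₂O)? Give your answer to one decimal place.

Flow: 70 L/min ÷ 60 = 1.1667 L/s.
Equation of motion (constant flow): PIP = Vt/C + R·V̇ + PEEP.
PIP = 505/56.1 + 14.6×1.1667 + 14 = 9.002 + 17.034 + 14 = 40.036 cmH2O.

40.0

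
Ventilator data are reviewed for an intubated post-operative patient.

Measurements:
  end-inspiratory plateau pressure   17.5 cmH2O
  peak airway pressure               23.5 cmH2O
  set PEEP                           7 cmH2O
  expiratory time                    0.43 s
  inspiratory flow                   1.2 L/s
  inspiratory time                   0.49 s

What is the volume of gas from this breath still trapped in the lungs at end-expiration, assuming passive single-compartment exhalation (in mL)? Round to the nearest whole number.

127

Vt = flow × Ti = 1.2 L/s × 0.49 s × 1000 mL/L = 588.0 mL.
R = (PIP − Pplat)/V̇ = (23.5 − 17.5) / 1.2 = 6.0/1.2 = 5.0 cmH2O·s/L.
C = Vt/(Pplat − PEEP) = 588.0 / (17.5 − 7) = 588.0/10.5 = 56.0 mL/cmH2O.
τ = R × C = 5.0 × 0.056 L/cmH2O = 0.28 s.
Fraction remaining = e^(−Te/τ) = e^(−0.43/0.28) = 0.2153.
Trapped volume = 588.0 × 0.2153 = 126.6 mL.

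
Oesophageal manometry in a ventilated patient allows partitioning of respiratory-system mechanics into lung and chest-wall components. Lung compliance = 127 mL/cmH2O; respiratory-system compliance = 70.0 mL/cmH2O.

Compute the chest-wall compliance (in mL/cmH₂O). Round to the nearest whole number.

1/Ccw = 1/Crs − 1/CL.
1/Ccw = 1/70.0 − 1/127 = 0.006412.
Ccw = 155.96 mL/cmH2O.

156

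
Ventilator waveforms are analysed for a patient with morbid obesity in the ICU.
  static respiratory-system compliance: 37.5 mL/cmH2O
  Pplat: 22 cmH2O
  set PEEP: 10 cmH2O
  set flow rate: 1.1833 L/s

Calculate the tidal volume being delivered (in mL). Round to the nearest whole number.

450

Vt = Cstat × (Pplat − PEEP) = 37.5 × (22 − 10) = 37.5 × 12.0 = 450.0 mL.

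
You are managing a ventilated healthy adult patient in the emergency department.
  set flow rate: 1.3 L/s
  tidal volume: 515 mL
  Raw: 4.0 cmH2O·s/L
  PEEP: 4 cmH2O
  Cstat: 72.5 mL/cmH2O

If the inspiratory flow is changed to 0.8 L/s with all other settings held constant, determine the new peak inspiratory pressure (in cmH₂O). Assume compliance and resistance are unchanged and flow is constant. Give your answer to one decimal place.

PIP = Vt/C + R·V̇ + PEEP (constant-flow equation of motion).
Only the resistive term changes: ΔPIP = R × ΔV̇ = 4.0 × (0.8 − 1.3) = 4.0 × -0.5 = -2.0 cmH2O.
Original PIP = 515/72.5 + 4.0×1.3 + 4 = 16.303 cmH2O; new PIP = 16.303 + (-2.0) = 14.303 cmH2O.

14.3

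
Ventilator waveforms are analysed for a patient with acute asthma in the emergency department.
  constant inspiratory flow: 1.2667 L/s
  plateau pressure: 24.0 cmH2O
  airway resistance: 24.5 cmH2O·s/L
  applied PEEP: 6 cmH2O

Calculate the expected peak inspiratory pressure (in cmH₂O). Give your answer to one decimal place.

55.0

PIP = Pplat + Raw × flow = 24.0 + 24.5 × 1.2667 = 24.0 + 31.034 = 55.034 cmH2O.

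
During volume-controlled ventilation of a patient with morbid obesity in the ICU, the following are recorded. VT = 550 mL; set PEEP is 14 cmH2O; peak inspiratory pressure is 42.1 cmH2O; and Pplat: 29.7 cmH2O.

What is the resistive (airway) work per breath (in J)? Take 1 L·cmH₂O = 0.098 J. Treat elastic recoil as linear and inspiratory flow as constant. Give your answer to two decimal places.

With constant inspiratory flow the resistive pressure is constant at PIP − Pplat = 42.1 − 29.7 = 12.4 cmH2O, so resistive work = 12.4 × 0.550 = 6.82 L·cmH2O.
× 0.098 J/(L·cmH2O) → 0.6684 J.

0.67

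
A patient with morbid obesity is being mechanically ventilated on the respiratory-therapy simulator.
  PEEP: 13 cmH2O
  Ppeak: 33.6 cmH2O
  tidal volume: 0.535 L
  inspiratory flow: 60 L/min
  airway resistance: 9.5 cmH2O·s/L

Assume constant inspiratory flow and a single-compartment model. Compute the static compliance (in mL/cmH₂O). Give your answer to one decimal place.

Flow: 60 L/min ÷ 60 = 1 L/s.
Equation of motion (constant flow): PIP = Vt/C + R·V̇ + PEEP.
Vt/C = PIP − R·V̇ − PEEP = 33.6 − 9.5×1 − 13 = 33.6 − 9.5 − 13 = 11.1 cmH2O.
C = Vt / 11.1 = 535 / 11.1 = 48.198 mL/cmH2O.

48.2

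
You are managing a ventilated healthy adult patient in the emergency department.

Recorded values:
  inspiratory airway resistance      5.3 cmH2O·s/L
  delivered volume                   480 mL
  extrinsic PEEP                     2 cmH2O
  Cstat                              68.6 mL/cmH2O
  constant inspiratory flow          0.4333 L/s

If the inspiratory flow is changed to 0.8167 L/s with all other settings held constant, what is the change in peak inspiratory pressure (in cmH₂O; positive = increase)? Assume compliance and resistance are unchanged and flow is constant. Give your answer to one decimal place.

2.0

PIP = Vt/C + R·V̇ + PEEP (constant-flow equation of motion).
Only the resistive term changes: ΔPIP = R × ΔV̇ = 5.3 × (0.8167 − 0.4333) = 5.3 × 0.3834 = 2.032 cmH2O.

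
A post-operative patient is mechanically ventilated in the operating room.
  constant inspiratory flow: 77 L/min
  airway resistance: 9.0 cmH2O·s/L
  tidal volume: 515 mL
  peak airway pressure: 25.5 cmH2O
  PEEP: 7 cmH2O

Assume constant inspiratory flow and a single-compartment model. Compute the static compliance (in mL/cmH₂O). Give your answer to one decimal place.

74.1

Flow: 77 L/min ÷ 60 = 1.2833 L/s.
Equation of motion (constant flow): PIP = Vt/C + R·V̇ + PEEP.
Vt/C = PIP − R·V̇ − PEEP = 25.5 − 9.0×1.2833 − 7 = 25.5 − 11.55 − 7 = 6.95 cmH2O.
C = Vt / 6.95 = 515 / 6.95 = 74.101 mL/cmH2O.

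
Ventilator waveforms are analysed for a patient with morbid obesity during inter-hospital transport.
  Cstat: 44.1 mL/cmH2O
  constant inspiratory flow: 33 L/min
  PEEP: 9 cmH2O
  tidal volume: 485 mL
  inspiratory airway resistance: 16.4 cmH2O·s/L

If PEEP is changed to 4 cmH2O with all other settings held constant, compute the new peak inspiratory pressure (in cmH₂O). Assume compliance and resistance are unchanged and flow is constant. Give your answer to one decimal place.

24.0

Flow: 33 L/min ÷ 60 = 0.55 L/s.
PIP = Vt/C + R·V̇ + PEEP (constant-flow equation of motion).
Only the baseline term changes: ΔPIP = ΔPEEP = 4 − 9 = -5.0 cmH2O.
Original PIP = 485/44.1 + 16.4×0.55 + 9 = 29.018 cmH2O; new PIP = 29.018 + (-5.0) = 24.018 cmH2O.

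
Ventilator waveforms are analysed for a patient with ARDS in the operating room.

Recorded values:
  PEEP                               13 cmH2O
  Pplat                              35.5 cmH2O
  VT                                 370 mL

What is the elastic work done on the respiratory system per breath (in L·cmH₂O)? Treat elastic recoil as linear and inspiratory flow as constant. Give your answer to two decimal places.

4.16

Elastic work ≈ ½ × (Pplat − PEEP) × Vt = 0.5 × (35.5 − 13) × 0.370 L = 0.5 × 22.5 × 0.370 = 4.163 L·cmH2O.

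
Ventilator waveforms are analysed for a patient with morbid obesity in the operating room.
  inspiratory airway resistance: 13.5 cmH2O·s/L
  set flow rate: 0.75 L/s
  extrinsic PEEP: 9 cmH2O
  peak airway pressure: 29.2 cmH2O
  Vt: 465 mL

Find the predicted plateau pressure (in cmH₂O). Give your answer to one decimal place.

Pplat = PIP − Raw × flow = 29.2 − 13.5 × 0.75 = 29.2 − 10.125 = 19.075 cmH2O.

19.1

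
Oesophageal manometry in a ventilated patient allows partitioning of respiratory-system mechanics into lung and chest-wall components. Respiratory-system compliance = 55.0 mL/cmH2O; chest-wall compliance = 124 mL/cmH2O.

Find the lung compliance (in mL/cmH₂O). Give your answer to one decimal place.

98.8

1/CL = 1/Crs − 1/Ccw.
1/CL = 1/55.0 − 1/124 = 0.01012.
CL = 98.814 mL/cmH2O.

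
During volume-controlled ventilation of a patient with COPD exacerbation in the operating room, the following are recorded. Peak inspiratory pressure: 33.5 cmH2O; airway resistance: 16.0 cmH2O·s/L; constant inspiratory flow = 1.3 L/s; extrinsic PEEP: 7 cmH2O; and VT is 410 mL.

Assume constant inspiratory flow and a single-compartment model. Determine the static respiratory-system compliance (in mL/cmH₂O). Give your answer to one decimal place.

71.9

Equation of motion (constant flow): PIP = Vt/C + R·V̇ + PEEP.
Vt/C = PIP − R·V̇ − PEEP = 33.5 − 16.0×1.3 − 7 = 33.5 − 20.8 − 7 = 5.7 cmH2O.
C = Vt / 5.7 = 410 / 5.7 = 71.93 mL/cmH2O.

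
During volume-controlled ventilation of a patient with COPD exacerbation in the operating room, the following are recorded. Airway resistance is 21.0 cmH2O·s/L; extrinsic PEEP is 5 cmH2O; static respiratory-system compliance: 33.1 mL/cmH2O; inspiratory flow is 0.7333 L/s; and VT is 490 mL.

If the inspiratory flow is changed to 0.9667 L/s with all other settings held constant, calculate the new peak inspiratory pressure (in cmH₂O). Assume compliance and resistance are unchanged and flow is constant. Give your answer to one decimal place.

PIP = Vt/C + R·V̇ + PEEP (constant-flow equation of motion).
Only the resistive term changes: ΔPIP = R × ΔV̇ = 21.0 × (0.9667 − 0.7333) = 21.0 × 0.2334 = 4.901 cmH2O.
Original PIP = 490/33.1 + 21.0×0.7333 + 5 = 35.203 cmH2O; new PIP = 35.203 + (4.901) = 40.104 cmH2O.

40.1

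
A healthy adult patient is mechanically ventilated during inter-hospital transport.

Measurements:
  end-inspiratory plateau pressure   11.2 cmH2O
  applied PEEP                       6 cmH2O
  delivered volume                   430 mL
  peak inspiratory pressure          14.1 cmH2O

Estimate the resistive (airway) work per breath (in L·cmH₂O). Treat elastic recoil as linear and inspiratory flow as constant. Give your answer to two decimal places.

1.25

With constant inspiratory flow the resistive pressure is constant at PIP − Pplat = 14.1 − 11.2 = 2.9 cmH2O, so resistive work = 2.9 × 0.430 = 1.247 L·cmH2O.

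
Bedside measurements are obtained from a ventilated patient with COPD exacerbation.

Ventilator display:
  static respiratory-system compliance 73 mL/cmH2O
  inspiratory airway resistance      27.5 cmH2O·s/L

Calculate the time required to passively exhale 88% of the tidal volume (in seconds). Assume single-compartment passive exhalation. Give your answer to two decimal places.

τ = R × C = 27.5 × 73 mL/cmH2O = 27.5 × 0.073 L/cmH2O = 2.008 s.
Exhaled fraction f = 1 − e^(−t/τ) → t = −τ·ln(1 − f) = −2.008·ln(0.12) = 4.257 s.

4.26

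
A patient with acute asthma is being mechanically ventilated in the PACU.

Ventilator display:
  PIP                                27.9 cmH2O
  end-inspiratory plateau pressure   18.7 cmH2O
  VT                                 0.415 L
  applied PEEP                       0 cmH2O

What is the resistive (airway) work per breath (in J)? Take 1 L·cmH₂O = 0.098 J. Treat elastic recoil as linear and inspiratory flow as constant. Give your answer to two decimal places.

0.37

With constant inspiratory flow the resistive pressure is constant at PIP − Pplat = 27.9 − 18.7 = 9.2 cmH2O, so resistive work = 9.2 × 0.415 = 3.818 L·cmH2O.
× 0.098 J/(L·cmH2O) → 0.3742 J.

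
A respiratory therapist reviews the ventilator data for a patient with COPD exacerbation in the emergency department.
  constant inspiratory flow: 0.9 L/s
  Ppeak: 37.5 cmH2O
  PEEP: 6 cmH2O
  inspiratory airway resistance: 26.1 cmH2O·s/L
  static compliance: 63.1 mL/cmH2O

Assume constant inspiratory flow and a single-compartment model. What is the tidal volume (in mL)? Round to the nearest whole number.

Equation of motion (constant flow): PIP = Vt/C + R·V̇ + PEEP.
Vt/C = PIP − R·V̇ − PEEP = 37.5 − 23.49 − 6 = 8.01 cmH2O.
Vt = C × 8.01 = 63.1 × 8.01 = 505.43 mL.

505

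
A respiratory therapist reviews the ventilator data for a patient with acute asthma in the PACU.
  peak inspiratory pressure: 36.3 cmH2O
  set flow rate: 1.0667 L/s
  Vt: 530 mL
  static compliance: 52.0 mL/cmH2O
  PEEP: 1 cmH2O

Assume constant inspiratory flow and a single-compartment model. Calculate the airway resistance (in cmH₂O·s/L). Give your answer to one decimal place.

23.5

Equation of motion (constant flow): PIP = Vt/C + R·V̇ + PEEP.
R·V̇ = PIP − Vt/C − PEEP = 36.3 − 530/52.0 − 1 = 36.3 − 10.192 − 1 = 25.108 cmH2O.
R = 25.108 / 1.0667 = 23.538 cmH2O·s/L.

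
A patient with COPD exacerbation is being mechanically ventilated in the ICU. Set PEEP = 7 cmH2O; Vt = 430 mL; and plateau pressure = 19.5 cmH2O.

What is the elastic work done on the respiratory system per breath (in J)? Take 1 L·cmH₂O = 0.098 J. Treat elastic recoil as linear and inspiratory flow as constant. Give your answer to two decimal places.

Elastic work ≈ ½ × (Pplat − PEEP) × Vt = 0.5 × (19.5 − 7) × 0.430 L = 0.5 × 12.5 × 0.430 = 2.688 L·cmH2O.
× 0.098 J/(L·cmH2O) → 0.2634 J.

0.26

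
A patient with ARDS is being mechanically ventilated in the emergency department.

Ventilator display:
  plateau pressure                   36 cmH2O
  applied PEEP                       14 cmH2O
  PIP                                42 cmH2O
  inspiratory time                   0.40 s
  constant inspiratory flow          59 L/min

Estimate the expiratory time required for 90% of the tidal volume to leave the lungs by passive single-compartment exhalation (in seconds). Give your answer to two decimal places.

Flow: 59 L/min ÷ 60 = 0.9833 L/s.
Vt = flow × Ti = 0.9833 L/s × 0.40 s × 1000 mL/L = 393.32 mL.
R = (PIP − Pplat)/V̇ = (42 − 36) / 0.9833 = 6.0/0.9833 = 6.102 cmH2O·s/L.
C = Vt/(Pplat − PEEP) = 393.32 / (36 − 14) = 393.32/22.0 = 17.878 mL/cmH2O.
τ = R × C = 6.102 × 0.01788 L/cmH2O = 0.1091 s.
t = −τ·ln(1 − 0.90) = −0.1091·ln(0.1) = 0.2512 s.

0.25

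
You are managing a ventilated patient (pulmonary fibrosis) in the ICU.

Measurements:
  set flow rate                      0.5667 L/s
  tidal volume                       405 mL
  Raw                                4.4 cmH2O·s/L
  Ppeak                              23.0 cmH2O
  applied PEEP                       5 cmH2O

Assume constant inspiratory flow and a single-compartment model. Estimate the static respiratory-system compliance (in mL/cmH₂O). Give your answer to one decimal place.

26.1

Equation of motion (constant flow): PIP = Vt/C + R·V̇ + PEEP.
Vt/C = PIP − R·V̇ − PEEP = 23.0 − 4.4×0.5667 − 5 = 23.0 − 2.493 − 5 = 15.507 cmH2O.
C = Vt / 15.507 = 405 / 15.507 = 26.117 mL/cmH2O.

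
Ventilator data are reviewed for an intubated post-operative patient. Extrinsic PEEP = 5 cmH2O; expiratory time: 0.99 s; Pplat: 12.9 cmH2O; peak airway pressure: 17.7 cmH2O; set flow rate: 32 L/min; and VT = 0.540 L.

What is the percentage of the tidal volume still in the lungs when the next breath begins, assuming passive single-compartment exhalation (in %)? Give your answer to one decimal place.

Flow: 32 L/min ÷ 60 = 0.5333 L/s.
R = (PIP − Pplat)/V̇ = (17.7 − 12.9) / 0.5333 = 4.8/0.5333 = 9.001 cmH2O·s/L.
C = Vt/(Pplat − PEEP) = 540.0 / (12.9 − 5) = 540.0/7.9 = 68.354 mL/cmH2O.
τ = R × C = 9.001 × 0.06835 L/cmH2O = 0.6152 s.
Fraction remaining at end-expiration = e^(−Te/τ) = e^(−0.99/0.6152) = 0.2 → 20.0%.

20.0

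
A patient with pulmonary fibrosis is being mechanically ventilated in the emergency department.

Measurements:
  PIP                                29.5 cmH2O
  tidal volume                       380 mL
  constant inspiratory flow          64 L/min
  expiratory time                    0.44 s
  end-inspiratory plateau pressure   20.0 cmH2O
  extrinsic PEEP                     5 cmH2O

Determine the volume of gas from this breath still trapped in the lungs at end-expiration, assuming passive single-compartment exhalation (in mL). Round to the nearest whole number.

54

Flow: 64 L/min ÷ 60 = 1.0667 L/s.
R = (PIP − Pplat)/V̇ = (29.5 − 20.0) / 1.0667 = 9.5/1.0667 = 8.906 cmH2O·s/L.
C = Vt/(Pplat − PEEP) = 380.0 / (20.0 − 5) = 380.0/15.0 = 25.333 mL/cmH2O.
τ = R × C = 8.906 × 0.02533 L/cmH2O = 0.2256 s.
Fraction remaining = e^(−Te/τ) = e^(−0.44/0.2256) = 0.1422.
Trapped volume = 380.0 × 0.1422 = 54.036 mL.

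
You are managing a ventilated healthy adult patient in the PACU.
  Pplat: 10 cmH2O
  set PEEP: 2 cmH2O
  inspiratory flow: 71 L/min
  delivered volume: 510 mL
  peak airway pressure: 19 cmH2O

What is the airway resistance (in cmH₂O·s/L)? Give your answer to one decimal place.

7.6

Flow: 71 L/min ÷ 60 = 1.1833 L/s.
Raw = (PIP − Pplat) / flow = (19 − 10) / 1.1833 = 9.0 / 1.1833 = 7.606 cmH2O·s/L.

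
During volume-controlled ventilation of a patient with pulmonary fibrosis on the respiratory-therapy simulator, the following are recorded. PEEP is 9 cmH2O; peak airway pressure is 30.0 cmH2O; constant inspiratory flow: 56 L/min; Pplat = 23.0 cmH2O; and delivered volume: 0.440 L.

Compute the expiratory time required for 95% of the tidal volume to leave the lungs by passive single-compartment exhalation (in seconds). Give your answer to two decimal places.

0.71

Flow: 56 L/min ÷ 60 = 0.9333 L/s.
R = (PIP − Pplat)/V̇ = (30.0 − 23.0) / 0.9333 = 7.0/0.9333 = 7.5 cmH2O·s/L.
C = Vt/(Pplat − PEEP) = 440.0 / (23.0 − 9) = 440.0/14.0 = 31.429 mL/cmH2O.
τ = R × C = 7.5 × 0.03143 L/cmH2O = 0.2357 s.
t = −τ·ln(1 − 0.95) = −0.2357·ln(0.05) = 0.7061 s.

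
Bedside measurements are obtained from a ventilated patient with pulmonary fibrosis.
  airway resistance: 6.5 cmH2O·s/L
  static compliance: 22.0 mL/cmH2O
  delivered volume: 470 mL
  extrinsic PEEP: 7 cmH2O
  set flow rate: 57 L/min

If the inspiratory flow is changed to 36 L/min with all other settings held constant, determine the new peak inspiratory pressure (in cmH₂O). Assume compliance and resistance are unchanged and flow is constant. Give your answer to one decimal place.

32.3

Flow: 57 L/min ÷ 60 = 0.95 L/s.
New flow: 36 L/min ÷ 60 = 0.6 L/s.
PIP = Vt/C + R·V̇ + PEEP (constant-flow equation of motion).
Only the resistive term changes: ΔPIP = R × ΔV̇ = 6.5 × (0.6 − 0.95) = 6.5 × -0.35 = -2.275 cmH2O.
Original PIP = 470/22.0 + 6.5×0.95 + 7 = 34.539 cmH2O; new PIP = 34.539 + (-2.275) = 32.264 cmH2O.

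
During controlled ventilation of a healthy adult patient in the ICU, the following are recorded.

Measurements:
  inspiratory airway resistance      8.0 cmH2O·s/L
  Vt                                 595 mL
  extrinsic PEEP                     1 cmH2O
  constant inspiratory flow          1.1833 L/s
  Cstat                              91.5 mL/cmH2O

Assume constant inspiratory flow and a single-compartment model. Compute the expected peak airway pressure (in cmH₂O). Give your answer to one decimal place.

Equation of motion (constant flow): PIP = Vt/C + R·V̇ + PEEP.
PIP = 595/91.5 + 8.0×1.1833 + 1 = 6.503 + 9.466 + 1 = 16.969 cmH2O.

17.0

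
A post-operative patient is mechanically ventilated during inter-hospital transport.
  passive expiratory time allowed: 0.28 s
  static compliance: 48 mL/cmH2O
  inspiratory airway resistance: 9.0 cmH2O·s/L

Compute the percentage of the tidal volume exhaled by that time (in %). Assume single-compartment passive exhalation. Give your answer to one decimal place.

τ = R × C = 9.0 × 48 mL/cmH2O = 9.0 × 0.048 L/cmH2O = 0.432 s.
Passive exhalation: V(t)/V₀ = e^(−t/τ) = e^(−0.28/0.432) = 0.523.
Fraction exhaled = 1 − 0.523 = 0.477 → 47.7%.

47.7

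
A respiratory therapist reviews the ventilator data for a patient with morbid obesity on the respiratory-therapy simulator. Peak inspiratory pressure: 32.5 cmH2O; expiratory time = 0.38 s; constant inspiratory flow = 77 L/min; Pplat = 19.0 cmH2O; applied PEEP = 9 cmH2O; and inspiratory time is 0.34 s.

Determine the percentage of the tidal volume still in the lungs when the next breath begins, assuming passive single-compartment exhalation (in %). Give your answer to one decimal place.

43.7

Flow: 77 L/min ÷ 60 = 1.2833 L/s.
Vt = flow × Ti = 1.2833 L/s × 0.34 s × 1000 mL/L = 436.32 mL.
R = (PIP − Pplat)/V̇ = (32.5 − 19.0) / 1.2833 = 13.5/1.2833 = 10.52 cmH2O·s/L.
C = Vt/(Pplat − PEEP) = 436.32 / (19.0 − 9) = 436.32/10.0 = 43.632 mL/cmH2O.
τ = R × C = 10.52 × 0.04363 L/cmH2O = 0.459 s.
Fraction remaining at end-expiration = e^(−Te/τ) = e^(−0.38/0.459) = 0.437 → 43.7%.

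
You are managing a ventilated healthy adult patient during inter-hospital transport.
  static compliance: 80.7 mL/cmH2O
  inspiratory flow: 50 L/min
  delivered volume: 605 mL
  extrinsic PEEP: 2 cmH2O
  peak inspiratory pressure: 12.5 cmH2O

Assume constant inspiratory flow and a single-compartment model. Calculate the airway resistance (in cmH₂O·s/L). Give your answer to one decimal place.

3.6

Flow: 50 L/min ÷ 60 = 0.8333 L/s.
Equation of motion (constant flow): PIP = Vt/C + R·V̇ + PEEP.
R·V̇ = PIP − Vt/C − PEEP = 12.5 − 605/80.7 − 2 = 12.5 − 7.497 − 2 = 3.003 cmH2O.
R = 3.003 / 0.8333 = 3.604 cmH2O·s/L.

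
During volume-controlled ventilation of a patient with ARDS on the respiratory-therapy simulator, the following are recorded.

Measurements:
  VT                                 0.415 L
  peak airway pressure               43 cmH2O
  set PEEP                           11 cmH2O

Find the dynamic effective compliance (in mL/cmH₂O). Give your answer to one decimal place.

Dynamic compliance = Vt / (PIP − PEEP) = 415 / (43 − 11) = 415 / 32.0 = 12.969 mL/cmH2O.

13.0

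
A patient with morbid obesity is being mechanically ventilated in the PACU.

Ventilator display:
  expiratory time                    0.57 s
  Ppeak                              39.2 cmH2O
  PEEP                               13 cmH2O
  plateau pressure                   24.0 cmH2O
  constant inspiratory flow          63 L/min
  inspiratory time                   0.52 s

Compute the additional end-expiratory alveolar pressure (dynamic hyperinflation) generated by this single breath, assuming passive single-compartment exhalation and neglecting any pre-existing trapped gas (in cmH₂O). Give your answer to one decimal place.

Flow: 63 L/min ÷ 60 = 1.05 L/s.
Vt = flow × Ti = 1.05 L/s × 0.52 s × 1000 mL/L = 546.0 mL.
R = (PIP − Pplat)/V̇ = (39.2 − 24.0) / 1.05 = 15.2/1.05 = 14.476 cmH2O·s/L.
C = Vt/(Pplat − PEEP) = 546.0 / (24.0 − 13) = 546.0/11.0 = 49.636 mL/cmH2O.
τ = R × C = 14.476 × 0.04964 L/cmH2O = 0.7186 s.
Fraction remaining = e^(−Te/τ) = e^(−0.57/0.7186) = 0.4524; trapped volume = 546.0 × 0.4524 = 247.01 mL.
Additional alveolar pressure from trapping ≈ V_trapped / C = 247.01 / 49.636 = 4.976 cmH2O.

5.0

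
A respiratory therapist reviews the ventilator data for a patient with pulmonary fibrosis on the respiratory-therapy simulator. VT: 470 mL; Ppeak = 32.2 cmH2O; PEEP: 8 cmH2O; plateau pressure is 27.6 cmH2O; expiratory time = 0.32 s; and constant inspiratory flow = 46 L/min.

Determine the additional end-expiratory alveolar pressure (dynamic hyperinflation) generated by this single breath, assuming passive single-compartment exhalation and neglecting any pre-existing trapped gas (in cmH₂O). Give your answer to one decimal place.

Flow: 46 L/min ÷ 60 = 0.7667 L/s.
R = (PIP − Pplat)/V̇ = (32.2 − 27.6) / 0.7667 = 4.6/0.7667 = 6.0 cmH2O·s/L.
C = Vt/(Pplat − PEEP) = 470.0 / (27.6 − 8) = 470.0/19.6 = 23.98 mL/cmH2O.
τ = R × C = 6.0 × 0.02398 L/cmH2O = 0.1439 s.
Fraction remaining = e^(−Te/τ) = e^(−0.32/0.1439) = 0.1082; trapped volume = 470.0 × 0.1082 = 50.854 mL.
Additional alveolar pressure from trapping ≈ V_trapped / C = 50.854 / 23.98 = 2.121 cmH2O.

2.1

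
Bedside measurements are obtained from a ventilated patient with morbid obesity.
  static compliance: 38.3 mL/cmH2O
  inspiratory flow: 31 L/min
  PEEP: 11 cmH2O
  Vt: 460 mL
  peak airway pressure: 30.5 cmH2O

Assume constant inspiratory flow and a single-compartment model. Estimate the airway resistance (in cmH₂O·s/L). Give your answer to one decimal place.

Flow: 31 L/min ÷ 60 = 0.5167 L/s.
Equation of motion (constant flow): PIP = Vt/C + R·V̇ + PEEP.
R·V̇ = PIP − Vt/C − PEEP = 30.5 − 460/38.3 − 11 = 30.5 − 12.01 − 11 = 7.49 cmH2O.
R = 7.49 / 0.5167 = 14.496 cmH2O·s/L.

14.5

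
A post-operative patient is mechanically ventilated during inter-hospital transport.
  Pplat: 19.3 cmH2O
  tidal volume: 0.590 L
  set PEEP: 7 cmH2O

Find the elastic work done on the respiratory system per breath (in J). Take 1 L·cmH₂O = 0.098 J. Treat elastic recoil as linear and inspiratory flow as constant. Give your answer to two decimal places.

Elastic work ≈ ½ × (Pplat − PEEP) × Vt = 0.5 × (19.3 − 7) × 0.590 L = 0.5 × 12.3 × 0.590 = 3.629 L·cmH2O.
× 0.098 J/(L·cmH2O) → 0.3556 J.

0.36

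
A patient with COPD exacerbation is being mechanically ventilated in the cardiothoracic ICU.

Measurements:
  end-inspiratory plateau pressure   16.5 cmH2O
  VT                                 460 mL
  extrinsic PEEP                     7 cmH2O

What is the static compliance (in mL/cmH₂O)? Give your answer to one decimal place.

48.4

Cstat = Vt / (Pplat − PEEP) = 460 / (16.5 − 7) = 460 / 9.5 = 48.421 mL/cmH2O.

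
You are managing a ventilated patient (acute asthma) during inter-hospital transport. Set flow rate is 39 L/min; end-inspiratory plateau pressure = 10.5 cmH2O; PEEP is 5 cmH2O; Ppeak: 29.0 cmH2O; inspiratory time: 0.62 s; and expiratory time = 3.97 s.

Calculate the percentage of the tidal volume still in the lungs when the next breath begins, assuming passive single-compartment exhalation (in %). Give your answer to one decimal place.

14.9

Flow: 39 L/min ÷ 60 = 0.65 L/s.
Vt = flow × Ti = 0.65 L/s × 0.62 s × 1000 mL/L = 403.0 mL.
R = (PIP − Pplat)/V̇ = (29.0 − 10.5) / 0.65 = 18.5/0.65 = 28.462 cmH2O·s/L.
C = Vt/(Pplat − PEEP) = 403.0 / (10.5 − 5) = 403.0/5.5 = 73.273 mL/cmH2O.
τ = R × C = 28.462 × 0.07327 L/cmH2O = 2.085 s.
Fraction remaining at end-expiration = e^(−Te/τ) = e^(−3.97/2.085) = 0.149 → 14.9%.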